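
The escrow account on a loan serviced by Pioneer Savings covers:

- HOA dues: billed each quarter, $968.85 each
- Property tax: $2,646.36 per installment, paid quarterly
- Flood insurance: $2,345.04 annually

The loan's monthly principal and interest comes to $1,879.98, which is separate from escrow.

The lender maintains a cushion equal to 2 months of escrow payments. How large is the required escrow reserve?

$2,800.98

HOA dues = $968.85 × 4 = $3,875.40
Property tax = $2,646.36 × 4 = $10,585.44
Flood insurance = $2,345.04
Yearly total = $16,805.88
Monthly escrow = $16,805.88 ÷ 12 = $1,400.49
Reserve = 2 × $1,400.49 = $2,800.98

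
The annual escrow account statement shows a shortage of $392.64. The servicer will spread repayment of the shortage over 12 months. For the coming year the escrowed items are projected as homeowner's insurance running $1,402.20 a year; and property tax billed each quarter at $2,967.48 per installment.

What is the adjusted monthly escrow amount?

$1,138.73

Homeowner's insurance: $1,402.20 per year
Property tax: $2,967.48 × 4 = $11,869.92 per year
Yearly total = $1,402.20 + $11,869.92 = $13,272.12
Monthly escrow = $13,272.12 ÷ 12 = $1,106.01
Shortage spread = $392.64 / 12 = $32.72/mo
Adjusted monthly = $1,106.01 + $32.72 = $1,138.73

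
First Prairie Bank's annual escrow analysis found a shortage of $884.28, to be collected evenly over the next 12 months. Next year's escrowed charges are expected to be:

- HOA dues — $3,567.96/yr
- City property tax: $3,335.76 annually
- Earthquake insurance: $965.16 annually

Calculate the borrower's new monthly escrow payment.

HOA dues — $3,567.96/yr
City property tax — $3,335.76/yr
Earthquake insurance — $965.16/yr
Combined annual = $3,567.96 + $3,335.76 + $965.16 = $7,868.88
Monthly = $7,868.88 ÷ 12 = $655.74
Shortage spread = $884.28 / 12 = $73.69/mo
New monthly escrow = $655.74 + $73.69 = $729.43

$729.43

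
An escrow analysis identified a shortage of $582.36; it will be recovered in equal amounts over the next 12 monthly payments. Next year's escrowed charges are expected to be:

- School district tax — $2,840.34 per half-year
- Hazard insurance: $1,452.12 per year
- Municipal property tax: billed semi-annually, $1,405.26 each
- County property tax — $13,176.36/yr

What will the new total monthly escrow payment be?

School district tax = $2,840.34 × 2 = $5,680.68/yr
Hazard insurance = $1,452.12/yr
Municipal property tax = $1,405.26 × 2 = $2,810.52/yr
County property tax = $13,176.36/yr
Yearly total = $5,680.68 + $1,452.12 + $2,810.52 + $13,176.36 = $23,119.68
Monthly escrow = $23,119.68 ÷ 12 = $1,926.64
Monthly shortage recovery: $582.36 / 12 = $48.53
New monthly escrow = $1,926.64 + $48.53 = $1,975.17

$1,975.17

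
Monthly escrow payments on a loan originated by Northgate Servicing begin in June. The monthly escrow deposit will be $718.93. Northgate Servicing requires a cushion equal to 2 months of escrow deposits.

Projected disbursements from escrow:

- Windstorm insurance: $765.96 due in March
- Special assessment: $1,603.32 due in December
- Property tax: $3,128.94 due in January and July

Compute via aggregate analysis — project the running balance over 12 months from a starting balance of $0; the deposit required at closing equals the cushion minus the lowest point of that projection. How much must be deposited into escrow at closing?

Cushion = 2 × $718.93 = $1,437.86
Trial balance (start $0, +$718.93 each month, − disbursements):
  Jun: +$718.93 → $718.93
  Jul: +$718.93 − $3,128.94 → -$1,691.08
  Aug: +$718.93 → -$972.15
  Sep: +$718.93 → -$253.22
  Oct: +$718.93 → $465.71
  Nov: +$718.93 → $1,184.64
  Dec: +$718.93 − $1,603.32 → $300.25
  Jan: +$718.93 − $3,128.94 → -$2,109.76
  Feb: +$718.93 → -$1,390.83
  Mar: +$718.93 − $765.96 → -$1,437.86
  Apr: +$718.93 → -$718.93
  May: +$718.93 → $0.00
Lowest trial balance = -$2,109.76 (Jan)
Initial deposit = cushion − low point = $1,437.86 − (-$2,109.76) = $3,547.62

$3,547.62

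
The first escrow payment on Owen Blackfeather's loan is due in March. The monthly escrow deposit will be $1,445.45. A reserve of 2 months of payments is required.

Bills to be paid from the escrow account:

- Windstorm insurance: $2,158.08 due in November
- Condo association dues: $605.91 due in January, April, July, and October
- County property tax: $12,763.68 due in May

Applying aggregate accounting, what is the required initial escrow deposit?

$11,924.14

Cushion = 2 × $1,445.45 = $2,890.90
Trial balance (start $0, +$1,445.45 each month, − disbursements):
  Mar: +$1,445.45 → $1,445.45
  Apr: +$1,445.45 − $605.91 → $2,284.99
  May: +$1,445.45 − $12,763.68 → -$9,033.24
  Jun: +$1,445.45 → -$7,587.79
  Jul: +$1,445.45 − $605.91 → -$6,748.25
  Aug: +$1,445.45 → -$5,302.80
  Sep: +$1,445.45 → -$3,857.35
  Oct: +$1,445.45 − $605.91 → -$3,017.81
  Nov: +$1,445.45 − $2,158.08 → -$3,730.44
  Dec: +$1,445.45 → -$2,284.99
  Jan: +$1,445.45 − $605.91 → -$1,445.45
  Feb: +$1,445.45 → $0.00
Lowest trial balance = -$9,033.24 (May)
Initial deposit = cushion − low point = $2,890.90 − (-$9,033.24) = $11,924.14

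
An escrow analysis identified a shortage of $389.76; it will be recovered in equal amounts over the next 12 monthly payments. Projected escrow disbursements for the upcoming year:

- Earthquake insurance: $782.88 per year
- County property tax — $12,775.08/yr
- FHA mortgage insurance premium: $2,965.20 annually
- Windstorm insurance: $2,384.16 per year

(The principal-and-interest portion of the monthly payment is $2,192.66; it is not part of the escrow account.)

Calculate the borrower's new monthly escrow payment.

$1,608.09

Earthquake insurance: $782.88 per year
County property tax: $12,775.08 per year
FHA mortgage insurance premium: $2,965.20 per year
Windstorm insurance: $2,384.16 per year
Total per year = $782.88 + $12,775.08 + $2,965.20 + $2,384.16 = $18,907.32
Monthly escrow = $18,907.32 ÷ 12 = $1,575.61
Shortage per month = $389.76 / 12 = $32.48
Adjusted monthly = $1,575.61 + $32.48 = $1,608.09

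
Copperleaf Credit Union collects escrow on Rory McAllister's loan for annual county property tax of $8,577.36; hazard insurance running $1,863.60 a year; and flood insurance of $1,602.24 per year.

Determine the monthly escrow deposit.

$1,003.60

County property tax: $8,577.36 per year
Hazard insurance: $1,863.60 per year
Flood insurance: $1,602.24 per year
Yearly total = $12,043.20
Monthly = $12,043.20 ÷ 12 = $1,003.60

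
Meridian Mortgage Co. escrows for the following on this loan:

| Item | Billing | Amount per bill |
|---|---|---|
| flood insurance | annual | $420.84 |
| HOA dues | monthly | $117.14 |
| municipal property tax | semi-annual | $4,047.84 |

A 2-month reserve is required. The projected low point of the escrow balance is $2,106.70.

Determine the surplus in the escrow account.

$453.00

Flood insurance — $420.84
HOA dues — $117.14 × 12 = $1,405.68
Municipal property tax — $4,047.84 × 2 = $8,095.68
Total annual escrow = $9,922.20
Monthly escrow = $9,922.20 / 12 = $826.85
Required reserve = 2 × $826.85 = $1,653.70
Excess over cushion: $2,106.70 − $1,653.70 = $453.00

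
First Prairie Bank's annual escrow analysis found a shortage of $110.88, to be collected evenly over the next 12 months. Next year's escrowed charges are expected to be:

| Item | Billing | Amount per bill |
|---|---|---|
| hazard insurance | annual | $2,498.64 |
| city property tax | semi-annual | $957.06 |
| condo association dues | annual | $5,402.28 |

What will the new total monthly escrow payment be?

$827.16

Hazard insurance = $2,498.64 annually
City property tax = $957.06 × 2 = $1,914.12 annually
Condo association dues = $5,402.28 annually
Total annual escrow = $9,815.04
Monthly = $9,815.04 ÷ 12 = $817.92
Shortage spread = $110.88 / 12 = $9.24/mo
New monthly escrow = $817.92 + $9.24 = $827.16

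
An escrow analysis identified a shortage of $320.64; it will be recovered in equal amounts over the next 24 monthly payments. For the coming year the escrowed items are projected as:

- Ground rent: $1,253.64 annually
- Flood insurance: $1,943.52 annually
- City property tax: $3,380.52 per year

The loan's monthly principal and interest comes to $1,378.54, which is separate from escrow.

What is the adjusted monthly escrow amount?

$561.50

Ground rent: $1,253.64 annually
Flood insurance: $1,943.52 annually
City property tax: $3,380.52 annually
Total per year = $6,577.68
Monthly escrow = $6,577.68 ÷ 12 = $548.14
Shortage per month = $320.64 ÷ 24 = $13.36
Adjusted monthly = $548.14 + $13.36 = $561.50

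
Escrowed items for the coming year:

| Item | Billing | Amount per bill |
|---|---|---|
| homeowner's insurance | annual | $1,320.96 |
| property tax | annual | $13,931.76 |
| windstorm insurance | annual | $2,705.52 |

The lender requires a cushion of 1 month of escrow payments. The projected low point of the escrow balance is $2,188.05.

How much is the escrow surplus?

Homeowner's insurance = $1,320.96/yr
Property tax = $13,931.76/yr
Windstorm insurance = $2,705.52/yr
Total per year = $17,958.24
Per month = $17,958.24 / 12 = $1,496.52
Required cushion = 1 × $1,496.52 = $1,496.52
Excess over cushion: $2,188.05 − $1,496.52 = $691.53

$691.53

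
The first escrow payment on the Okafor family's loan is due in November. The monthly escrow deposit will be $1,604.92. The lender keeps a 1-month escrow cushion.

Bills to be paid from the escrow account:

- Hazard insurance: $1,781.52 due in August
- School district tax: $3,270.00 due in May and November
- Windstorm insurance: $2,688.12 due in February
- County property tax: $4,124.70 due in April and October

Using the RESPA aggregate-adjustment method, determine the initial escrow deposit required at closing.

Cushion = 1 × $1,604.92 = $1,604.92
Trial balance (start $0, +$1,604.92 each month, − disbursements):
  Nov: +$1,604.92 − $3,270.00 → -$1,665.08
  Dec: +$1,604.92 → -$60.16
  Jan: +$1,604.92 → $1,544.76
  Feb: +$1,604.92 − $2,688.12 → $461.56
  Mar: +$1,604.92 → $2,066.48
  Apr: +$1,604.92 − $4,124.70 → -$453.30
  May: +$1,604.92 − $3,270.00 → -$2,118.38
  Jun: +$1,604.92 → -$513.46
  Jul: +$1,604.92 → $1,091.46
  Aug: +$1,604.92 − $1,781.52 → $914.86
  Sep: +$1,604.92 → $2,519.78
  Oct: +$1,604.92 − $4,124.70 → $0.00
Lowest trial balance = -$2,118.38 (May)
Initial deposit = cushion − low point = $1,604.92 − (-$2,118.38) = $3,723.30

$3,723.30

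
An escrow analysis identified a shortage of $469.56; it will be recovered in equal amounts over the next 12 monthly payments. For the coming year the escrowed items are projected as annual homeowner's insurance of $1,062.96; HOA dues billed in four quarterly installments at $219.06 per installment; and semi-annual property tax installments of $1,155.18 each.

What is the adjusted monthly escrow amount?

Homeowner's insurance — $1,062.96/yr
HOA dues — $219.06 × 4 = $876.24/yr
Property tax — $1,155.18 × 2 = $2,310.36/yr
Yearly total = $1,062.96 + $876.24 + $2,310.36 = $4,249.56
Base monthly escrow = $4,249.56 / 12 = $354.13
Shortage spread = $469.56 / 12 = $39.13/mo
Adjusted monthly = $354.13 + $39.13 = $393.26

$393.26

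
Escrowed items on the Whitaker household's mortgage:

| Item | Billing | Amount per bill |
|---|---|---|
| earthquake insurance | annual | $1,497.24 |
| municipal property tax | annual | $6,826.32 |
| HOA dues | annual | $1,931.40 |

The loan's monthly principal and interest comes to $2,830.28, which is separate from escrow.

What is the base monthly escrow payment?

$854.58

Earthquake insurance — $1,497.24/yr
Municipal property tax — $6,826.32/yr
HOA dues — $1,931.40/yr
Total annual escrow = $1,497.24 + $6,826.32 + $1,931.40 = $10,254.96
Monthly = $10,254.96 ÷ 12 = $854.58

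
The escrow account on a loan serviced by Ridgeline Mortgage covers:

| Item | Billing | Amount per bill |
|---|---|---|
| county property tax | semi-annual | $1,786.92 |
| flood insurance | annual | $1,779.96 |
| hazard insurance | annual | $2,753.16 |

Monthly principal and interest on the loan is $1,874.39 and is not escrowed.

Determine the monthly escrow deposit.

$675.58

County property tax = $1,786.92 × 2 = $3,573.84 annually
Flood insurance = $1,779.96 annually
Hazard insurance = $2,753.16 annually
Total per year = $8,106.96
Monthly = $8,106.96 / 12 = $675.58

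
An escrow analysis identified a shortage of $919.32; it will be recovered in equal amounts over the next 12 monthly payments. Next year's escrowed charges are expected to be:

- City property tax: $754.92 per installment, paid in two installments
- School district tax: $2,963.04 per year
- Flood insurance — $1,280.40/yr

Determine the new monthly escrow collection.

$556.05

City property tax: $754.92 × 2 = $1,509.84 annually
School district tax: $2,963.04 annually
Flood insurance: $1,280.40 annually
Total per year = $1,509.84 + $2,963.04 + $1,280.40 = $5,753.28
Base monthly escrow = $5,753.28 / 12 = $479.44
Shortage per month = $919.32 ÷ 12 = $76.61
Adjusted monthly = $479.44 + $76.61 = $556.05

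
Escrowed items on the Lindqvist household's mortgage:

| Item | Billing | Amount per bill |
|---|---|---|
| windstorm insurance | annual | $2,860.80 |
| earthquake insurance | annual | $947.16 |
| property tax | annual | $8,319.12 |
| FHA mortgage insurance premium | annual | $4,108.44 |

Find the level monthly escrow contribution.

$1,352.96

Windstorm insurance = $2,860.80/yr
Earthquake insurance = $947.16/yr
Property tax = $8,319.12/yr
FHA mortgage insurance premium = $4,108.44/yr
Combined annual = $2,860.80 + $947.16 + $8,319.12 + $4,108.44 = $16,235.52
Monthly = $16,235.52 / 12 = $1,352.96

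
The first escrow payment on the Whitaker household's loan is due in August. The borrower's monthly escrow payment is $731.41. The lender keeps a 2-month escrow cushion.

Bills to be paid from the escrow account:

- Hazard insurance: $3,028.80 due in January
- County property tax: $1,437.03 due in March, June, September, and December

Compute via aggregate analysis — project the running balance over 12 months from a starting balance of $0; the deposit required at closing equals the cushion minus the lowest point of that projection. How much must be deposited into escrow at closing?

$2,977.22

Cushion = 2 × $731.41 = $1,462.82
Trial balance (start $0, +$731.41 each month, − disbursements):
  Aug: +$731.41 → $731.41
  Sep: +$731.41 − $1,437.03 → $25.79
  Oct: +$731.41 → $757.20
  Nov: +$731.41 → $1,488.61
  Dec: +$731.41 − $1,437.03 → $782.99
  Jan: +$731.41 − $3,028.80 → -$1,514.40
  Feb: +$731.41 → -$782.99
  Mar: +$731.41 − $1,437.03 → -$1,488.61
  Apr: +$731.41 → -$757.20
  May: +$731.41 → -$25.79
  Jun: +$731.41 − $1,437.03 → -$731.41
  Jul: +$731.41 → $0.00
Lowest trial balance = -$1,514.40 (Jan)
Initial deposit = cushion − low point = $1,462.82 − (-$1,514.40) = $2,977.22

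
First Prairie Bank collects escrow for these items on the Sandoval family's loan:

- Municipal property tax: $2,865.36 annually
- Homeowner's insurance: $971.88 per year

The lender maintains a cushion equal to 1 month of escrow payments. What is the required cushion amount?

$319.77

Municipal property tax — $2,865.36/yr
Homeowner's insurance — $971.88/yr
Yearly total = $2,865.36 + $971.88 = $3,837.24
Monthly = $3,837.24 ÷ 12 = $319.77
Required cushion = 1 × $319.77 = $319.77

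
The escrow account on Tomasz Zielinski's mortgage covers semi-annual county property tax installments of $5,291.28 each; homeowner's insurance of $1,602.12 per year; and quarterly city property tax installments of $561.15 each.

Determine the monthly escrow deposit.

County property tax — $5,291.28 × 2 = $10,582.56 per year
Homeowner's insurance — $1,602.12 per year
City property tax — $561.15 × 4 = $2,244.60 per year
Annual escrow total = $14,429.28
Per month = $14,429.28 ÷ 12 = $1,202.44

$1,202.44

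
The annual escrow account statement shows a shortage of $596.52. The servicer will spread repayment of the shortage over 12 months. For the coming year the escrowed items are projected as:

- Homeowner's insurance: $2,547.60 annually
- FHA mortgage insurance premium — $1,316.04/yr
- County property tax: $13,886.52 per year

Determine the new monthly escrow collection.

$1,528.89

Homeowner's insurance — $2,547.60 annually
FHA mortgage insurance premium — $1,316.04 annually
County property tax — $13,886.52 annually
Total per year = $2,547.60 + $1,316.04 + $13,886.52 = $17,750.16
Monthly escrow = $17,750.16 / 12 = $1,479.18
Shortage spread = $596.52 / 12 = $49.71/mo
New monthly escrow = $1,479.18 + $49.71 = $1,528.89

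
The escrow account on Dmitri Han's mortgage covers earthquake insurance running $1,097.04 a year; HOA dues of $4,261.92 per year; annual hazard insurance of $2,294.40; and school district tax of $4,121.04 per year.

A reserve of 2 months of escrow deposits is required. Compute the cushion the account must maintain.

$1,962.40

Earthquake insurance — $1,097.04 annually
HOA dues — $4,261.92 annually
Hazard insurance — $2,294.40 annually
School district tax — $4,121.04 annually
Annual escrow total = $11,774.40
Base monthly escrow = $11,774.40 ÷ 12 = $981.20
Reserve = 2 × $981.20 = $1,962.40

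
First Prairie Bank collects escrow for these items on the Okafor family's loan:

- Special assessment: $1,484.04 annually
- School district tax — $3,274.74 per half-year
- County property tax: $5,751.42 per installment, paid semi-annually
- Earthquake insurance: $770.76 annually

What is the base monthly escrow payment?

Special assessment = $1,484.04
School district tax = $3,274.74 × 2 = $6,549.48
County property tax = $5,751.42 × 2 = $11,502.84
Earthquake insurance = $770.76
Combined annual = $20,307.12
Monthly = $20,307.12 ÷ 12 = $1,692.26

$1,692.26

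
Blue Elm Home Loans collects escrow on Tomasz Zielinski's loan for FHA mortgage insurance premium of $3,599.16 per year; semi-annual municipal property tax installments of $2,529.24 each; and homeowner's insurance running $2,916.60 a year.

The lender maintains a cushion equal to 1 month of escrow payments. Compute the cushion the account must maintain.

$964.52

FHA mortgage insurance premium = $3,599.16
Municipal property tax = $2,529.24 × 2 = $5,058.48
Homeowner's insurance = $2,916.60
Total per year = $3,599.16 + $5,058.48 + $2,916.60 = $11,574.24
Monthly = $11,574.24 / 12 = $964.52
Reserve = 1 × $964.52 = $964.52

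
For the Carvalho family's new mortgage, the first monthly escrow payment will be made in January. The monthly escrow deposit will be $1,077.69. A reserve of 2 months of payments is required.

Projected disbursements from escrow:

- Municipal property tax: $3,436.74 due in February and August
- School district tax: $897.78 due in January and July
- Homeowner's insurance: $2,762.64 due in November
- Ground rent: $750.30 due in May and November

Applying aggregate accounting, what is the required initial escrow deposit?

Cushion = 2 × $1,077.69 = $2,155.38
Trial balance (start $0, +$1,077.69 each month, − disbursements):
  Jan: +$1,077.69 − $897.78 → $179.91
  Feb: +$1,077.69 − $3,436.74 → -$2,179.14
  Mar: +$1,077.69 → -$1,101.45
  Apr: +$1,077.69 → -$23.76
  May: +$1,077.69 − $750.30 → $303.63
  Jun: +$1,077.69 → $1,381.32
  Jul: +$1,077.69 − $897.78 → $1,561.23
  Aug: +$1,077.69 − $3,436.74 → -$797.82
  Sep: +$1,077.69 → $279.87
  Oct: +$1,077.69 → $1,357.56
  Nov: +$1,077.69 − $3,512.94 → -$1,077.69
  Dec: +$1,077.69 → $0.00
Lowest trial balance = -$2,179.14 (Feb)
Initial deposit = cushion − low point = $2,155.38 − (-$2,179.14) = $4,334.52

$4,334.52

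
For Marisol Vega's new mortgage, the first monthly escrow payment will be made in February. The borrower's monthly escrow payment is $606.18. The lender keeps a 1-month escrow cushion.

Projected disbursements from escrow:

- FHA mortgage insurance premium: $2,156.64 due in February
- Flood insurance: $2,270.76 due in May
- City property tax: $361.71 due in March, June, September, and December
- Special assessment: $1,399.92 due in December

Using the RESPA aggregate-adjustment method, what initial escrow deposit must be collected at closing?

Cushion = 1 × $606.18 = $606.18
Trial balance (start $0, +$606.18 each month, − disbursements):
  Feb: +$606.18 − $2,156.64 → -$1,550.46
  Mar: +$606.18 − $361.71 → -$1,305.99
  Apr: +$606.18 → -$699.81
  May: +$606.18 − $2,270.76 → -$2,364.39
  Jun: +$606.18 − $361.71 → -$2,119.92
  Jul: +$606.18 → -$1,513.74
  Aug: +$606.18 → -$907.56
  Sep: +$606.18 − $361.71 → -$663.09
  Oct: +$606.18 → -$56.91
  Nov: +$606.18 → $549.27
  Dec: +$606.18 − $1,761.63 → -$606.18
  Jan: +$606.18 → $0.00
Lowest trial balance = -$2,364.39 (May)
Initial deposit = cushion − low point = $606.18 − (-$2,364.39) = $2,970.57

$2,970.57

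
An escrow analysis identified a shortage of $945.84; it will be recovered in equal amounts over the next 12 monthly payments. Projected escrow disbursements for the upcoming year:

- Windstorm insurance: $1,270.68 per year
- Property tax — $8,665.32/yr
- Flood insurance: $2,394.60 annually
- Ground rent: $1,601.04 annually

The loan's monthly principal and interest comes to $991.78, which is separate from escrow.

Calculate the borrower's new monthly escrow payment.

Windstorm insurance — $1,270.68 annually
Property tax — $8,665.32 annually
Flood insurance — $2,394.60 annually
Ground rent — $1,601.04 annually
Total per year = $13,931.64
Per month = $13,931.64 ÷ 12 = $1,160.97
Monthly shortage recovery: $945.84 ÷ 12 = $78.82
Adjusted monthly = $1,160.97 + $78.82 = $1,239.79

$1,239.79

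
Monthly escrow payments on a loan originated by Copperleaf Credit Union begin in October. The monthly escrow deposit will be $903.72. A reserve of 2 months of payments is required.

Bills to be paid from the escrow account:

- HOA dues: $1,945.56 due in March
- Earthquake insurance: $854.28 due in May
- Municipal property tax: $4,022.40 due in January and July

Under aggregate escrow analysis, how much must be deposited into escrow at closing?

$3,614.88

Cushion = 2 × $903.72 = $1,807.44
Trial balance (start $0, +$903.72 each month, − disbursements):
  Oct: +$903.72 → $903.72
  Nov: +$903.72 → $1,807.44
  Dec: +$903.72 → $2,711.16
  Jan: +$903.72 − $4,022.40 → -$407.52
  Feb: +$903.72 → $496.20
  Mar: +$903.72 − $1,945.56 → -$545.64
  Apr: +$903.72 → $358.08
  May: +$903.72 − $854.28 → $407.52
  Jun: +$903.72 → $1,311.24
  Jul: +$903.72 − $4,022.40 → -$1,807.44
  Aug: +$903.72 → -$903.72
  Sep: +$903.72 → $0.00
Lowest trial balance = -$1,807.44 (Jul)
Initial deposit = cushion − low point = $1,807.44 − (-$1,807.44) = $3,614.88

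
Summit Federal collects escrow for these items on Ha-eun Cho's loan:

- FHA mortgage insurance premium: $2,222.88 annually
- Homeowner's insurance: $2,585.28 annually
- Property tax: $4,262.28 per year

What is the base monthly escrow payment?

$755.87

FHA mortgage insurance premium = $2,222.88 per year
Homeowner's insurance = $2,585.28 per year
Property tax = $4,262.28 per year
Yearly total = $2,222.88 + $2,585.28 + $4,262.28 = $9,070.44
Monthly = $9,070.44 ÷ 12 = $755.87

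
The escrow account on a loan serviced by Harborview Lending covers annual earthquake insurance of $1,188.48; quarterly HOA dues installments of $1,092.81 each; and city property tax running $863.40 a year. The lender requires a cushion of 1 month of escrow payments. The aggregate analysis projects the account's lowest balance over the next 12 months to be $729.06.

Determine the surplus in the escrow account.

$193.80

Earthquake insurance — $1,188.48 per year
HOA dues — $1,092.81 × 4 = $4,371.24 per year
City property tax — $863.40 per year
Total per year = $6,423.12
Base monthly escrow = $6,423.12 ÷ 12 = $535.26
Required reserve = 1 × $535.26 = $535.26
Surplus = $729.06 − $535.26 = $193.80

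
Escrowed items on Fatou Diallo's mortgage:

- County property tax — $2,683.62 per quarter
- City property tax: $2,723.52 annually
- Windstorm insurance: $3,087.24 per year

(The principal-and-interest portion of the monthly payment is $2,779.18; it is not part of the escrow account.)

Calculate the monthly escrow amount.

County property tax = $2,683.62 × 4 = $10,734.48 annually
City property tax = $2,723.52 annually
Windstorm insurance = $3,087.24 annually
Combined annual = $10,734.48 + $2,723.52 + $3,087.24 = $16,545.24
Per month = $16,545.24 ÷ 12 = $1,378.77

$1,378.77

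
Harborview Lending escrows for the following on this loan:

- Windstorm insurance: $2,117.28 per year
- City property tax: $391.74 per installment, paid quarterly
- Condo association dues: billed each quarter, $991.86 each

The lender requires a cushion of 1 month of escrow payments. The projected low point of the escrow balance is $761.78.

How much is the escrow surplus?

Windstorm insurance — $2,117.28 annually
City property tax — $391.74 × 4 = $1,566.96 annually
Condo association dues — $991.86 × 4 = $3,967.44 annually
Combined annual = $2,117.28 + $1,566.96 + $3,967.44 = $7,651.68
Monthly = $7,651.68 ÷ 12 = $637.64
Cushion = 1 × $637.64 = $637.64
Excess over cushion: $761.78 − $637.64 = $124.14

$124.14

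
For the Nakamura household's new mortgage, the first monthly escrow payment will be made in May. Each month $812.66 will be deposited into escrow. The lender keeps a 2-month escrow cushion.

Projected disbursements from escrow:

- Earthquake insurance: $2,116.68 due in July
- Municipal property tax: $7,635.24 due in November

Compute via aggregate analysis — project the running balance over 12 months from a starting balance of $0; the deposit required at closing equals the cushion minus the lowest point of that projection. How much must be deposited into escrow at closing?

Cushion = 2 × $812.66 = $1,625.32
Trial balance (start $0, +$812.66 each month, − disbursements):
  May: +$812.66 → $812.66
  Jun: +$812.66 → $1,625.32
  Jul: +$812.66 − $2,116.68 → $321.30
  Aug: +$812.66 → $1,133.96
  Sep: +$812.66 → $1,946.62
  Oct: +$812.66 → $2,759.28
  Nov: +$812.66 − $7,635.24 → -$4,063.30
  Dec: +$812.66 → -$3,250.64
  Jan: +$812.66 → -$2,437.98
  Feb: +$812.66 → -$1,625.32
  Mar: +$812.66 → -$812.66
  Apr: +$812.66 → $0.00
Lowest trial balance = -$4,063.30 (Nov)
Initial deposit = cushion − low point = $1,625.32 − (-$4,063.30) = $5,688.62

$5,688.62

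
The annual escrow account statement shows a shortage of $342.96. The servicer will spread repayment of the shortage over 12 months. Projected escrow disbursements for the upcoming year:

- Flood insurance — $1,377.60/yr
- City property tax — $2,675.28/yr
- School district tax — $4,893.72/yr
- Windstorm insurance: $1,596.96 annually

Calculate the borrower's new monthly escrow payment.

Flood insurance = $1,377.60
City property tax = $2,675.28
School district tax = $4,893.72
Windstorm insurance = $1,596.96
Total annual escrow = $1,377.60 + $2,675.28 + $4,893.72 + $1,596.96 = $10,543.56
Per month = $10,543.56 / 12 = $878.63
Shortage spread = $342.96 / 12 = $28.58/mo
New monthly escrow = $878.63 + $28.58 = $907.21

$907.21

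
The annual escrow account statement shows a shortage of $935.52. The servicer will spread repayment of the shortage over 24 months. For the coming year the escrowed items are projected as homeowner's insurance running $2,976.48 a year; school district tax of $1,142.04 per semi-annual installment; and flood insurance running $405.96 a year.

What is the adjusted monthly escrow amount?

Homeowner's insurance: $2,976.48/yr
School district tax: $1,142.04 × 2 = $2,284.08/yr
Flood insurance: $405.96/yr
Yearly total = $2,976.48 + $2,284.08 + $405.96 = $5,666.52
Monthly = $5,666.52 / 12 = $472.21
Shortage spread = $935.52 ÷ 24 = $38.98/mo
Adjusted monthly = $472.21 + $38.98 = $511.19

$511.19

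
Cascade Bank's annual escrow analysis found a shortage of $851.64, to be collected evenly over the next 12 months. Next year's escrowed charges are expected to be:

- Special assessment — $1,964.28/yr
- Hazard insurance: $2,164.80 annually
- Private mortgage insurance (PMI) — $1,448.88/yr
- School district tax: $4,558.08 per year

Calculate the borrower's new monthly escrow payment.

Special assessment = $1,964.28 annually
Hazard insurance = $2,164.80 annually
Private mortgage insurance (PMI) = $1,448.88 annually
School district tax = $4,558.08 annually
Yearly total = $10,136.04
Monthly escrow = $10,136.04 ÷ 12 = $844.67
Monthly shortage recovery: $851.64 ÷ 12 = $70.97
New monthly escrow = $844.67 + $70.97 = $915.64

$915.64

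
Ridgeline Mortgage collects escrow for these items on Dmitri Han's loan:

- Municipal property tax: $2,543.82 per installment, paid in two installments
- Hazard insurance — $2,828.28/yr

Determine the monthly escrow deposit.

$659.66

Municipal property tax: $2,543.82 × 2 = $5,087.64 per year
Hazard insurance: $2,828.28 per year
Combined annual = $5,087.64 + $2,828.28 = $7,915.92
Monthly escrow = $7,915.92 ÷ 12 = $659.66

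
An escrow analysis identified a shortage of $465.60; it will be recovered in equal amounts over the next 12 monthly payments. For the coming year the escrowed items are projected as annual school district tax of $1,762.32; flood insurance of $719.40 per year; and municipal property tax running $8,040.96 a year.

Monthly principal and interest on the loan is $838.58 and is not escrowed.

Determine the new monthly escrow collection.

$915.69

School district tax = $1,762.32/yr
Flood insurance = $719.40/yr
Municipal property tax = $8,040.96/yr
Yearly total = $1,762.32 + $719.40 + $8,040.96 = $10,522.68
Base monthly escrow = $10,522.68 / 12 = $876.89
Shortage per month = $465.60 / 12 = $38.80
New monthly escrow = $876.89 + $38.80 = $915.69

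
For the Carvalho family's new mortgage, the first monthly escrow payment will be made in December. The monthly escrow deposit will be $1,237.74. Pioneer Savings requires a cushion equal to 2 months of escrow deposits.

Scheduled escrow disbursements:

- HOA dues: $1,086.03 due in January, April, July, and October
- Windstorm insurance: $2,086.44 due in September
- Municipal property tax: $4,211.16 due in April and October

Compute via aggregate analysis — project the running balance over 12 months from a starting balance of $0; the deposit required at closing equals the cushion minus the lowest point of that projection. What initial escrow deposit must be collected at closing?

$3,713.22

Cushion = 2 × $1,237.74 = $2,475.48
Trial balance (start $0, +$1,237.74 each month, − disbursements):
  Dec: +$1,237.74 → $1,237.74
  Jan: +$1,237.74 − $1,086.03 → $1,389.45
  Feb: +$1,237.74 → $2,627.19
  Mar: +$1,237.74 → $3,864.93
  Apr: +$1,237.74 − $5,297.19 → -$194.52
  May: +$1,237.74 → $1,043.22
  Jun: +$1,237.74 → $2,280.96
  Jul: +$1,237.74 − $1,086.03 → $2,432.67
  Aug: +$1,237.74 → $3,670.41
  Sep: +$1,237.74 − $2,086.44 → $2,821.71
  Oct: +$1,237.74 − $5,297.19 → -$1,237.74
  Nov: +$1,237.74 → $0.00
Lowest trial balance = -$1,237.74 (Oct)
Initial deposit = cushion − low point = $2,475.48 − (-$1,237.74) = $3,713.22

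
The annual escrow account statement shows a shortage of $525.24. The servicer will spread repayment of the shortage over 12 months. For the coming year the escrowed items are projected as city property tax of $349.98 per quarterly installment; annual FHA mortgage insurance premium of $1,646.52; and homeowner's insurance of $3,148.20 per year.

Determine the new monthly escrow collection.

$559.99

City property tax = $349.98 × 4 = $1,399.92
FHA mortgage insurance premium = $1,646.52
Homeowner's insurance = $3,148.20
Annual escrow total = $1,399.92 + $1,646.52 + $3,148.20 = $6,194.64
Monthly escrow = $6,194.64 ÷ 12 = $516.22
Shortage per month = $525.24 / 12 = $43.77
Adjusted monthly = $516.22 + $43.77 = $559.99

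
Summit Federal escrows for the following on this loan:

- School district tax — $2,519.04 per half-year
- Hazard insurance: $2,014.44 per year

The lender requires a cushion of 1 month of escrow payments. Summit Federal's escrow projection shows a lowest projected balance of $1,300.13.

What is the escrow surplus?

$712.42

School district tax = $2,519.04 × 2 = $5,038.08
Hazard insurance = $2,014.44
Yearly total = $5,038.08 + $2,014.44 = $7,052.52
Monthly = $7,052.52 / 12 = $587.71
Cushion = 1 × $587.71 = $587.71
Surplus = $1,300.13 − $587.71 = $712.42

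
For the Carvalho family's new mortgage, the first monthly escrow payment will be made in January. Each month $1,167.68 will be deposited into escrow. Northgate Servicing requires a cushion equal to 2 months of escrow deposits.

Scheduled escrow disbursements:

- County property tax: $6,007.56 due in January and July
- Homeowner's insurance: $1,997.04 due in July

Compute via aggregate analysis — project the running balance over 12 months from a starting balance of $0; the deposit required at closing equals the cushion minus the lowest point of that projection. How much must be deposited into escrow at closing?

Cushion = 2 × $1,167.68 = $2,335.36
Trial balance (start $0, +$1,167.68 each month, − disbursements):
  Jan: +$1,167.68 − $6,007.56 → -$4,839.88
  Feb: +$1,167.68 → -$3,672.20
  Mar: +$1,167.68 → -$2,504.52
  Apr: +$1,167.68 → -$1,336.84
  May: +$1,167.68 → -$169.16
  Jun: +$1,167.68 → $998.52
  Jul: +$1,167.68 − $8,004.60 → -$5,838.40
  Aug: +$1,167.68 → -$4,670.72
  Sep: +$1,167.68 → -$3,503.04
  Oct: +$1,167.68 → -$2,335.36
  Nov: +$1,167.68 → -$1,167.68
  Dec: +$1,167.68 → $0.00
Lowest trial balance = -$5,838.40 (Jul)
Initial deposit = cushion − low point = $2,335.36 − (-$5,838.40) = $8,173.76

$8,173.76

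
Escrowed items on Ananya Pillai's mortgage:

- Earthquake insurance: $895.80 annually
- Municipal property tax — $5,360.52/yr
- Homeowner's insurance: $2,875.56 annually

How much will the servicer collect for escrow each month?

Earthquake insurance — $895.80 annually
Municipal property tax — $5,360.52 annually
Homeowner's insurance — $2,875.56 annually
Total per year = $9,131.88
Monthly escrow = $9,131.88 / 12 = $760.99

$760.99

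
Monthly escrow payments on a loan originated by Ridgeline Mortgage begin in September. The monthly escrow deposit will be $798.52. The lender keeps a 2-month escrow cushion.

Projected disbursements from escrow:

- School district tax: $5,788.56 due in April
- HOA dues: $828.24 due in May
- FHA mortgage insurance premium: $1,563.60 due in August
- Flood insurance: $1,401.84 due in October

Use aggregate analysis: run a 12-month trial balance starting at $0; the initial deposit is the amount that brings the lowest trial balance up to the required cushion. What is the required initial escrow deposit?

Cushion = 2 × $798.52 = $1,597.04
Trial balance (start $0, +$798.52 each month, − disbursements):
  Sep: +$798.52 → $798.52
  Oct: +$798.52 − $1,401.84 → $195.20
  Nov: +$798.52 → $993.72
  Dec: +$798.52 → $1,792.24
  Jan: +$798.52 → $2,590.76
  Feb: +$798.52 → $3,389.28
  Mar: +$798.52 → $4,187.80
  Apr: +$798.52 − $5,788.56 → -$802.24
  May: +$798.52 − $828.24 → -$831.96
  Jun: +$798.52 → -$33.44
  Jul: +$798.52 → $765.08
  Aug: +$798.52 − $1,563.60 → $0.00
Lowest trial balance = -$831.96 (May)
Initial deposit = cushion − low point = $1,597.04 − (-$831.96) = $2,429.00

$2,429.00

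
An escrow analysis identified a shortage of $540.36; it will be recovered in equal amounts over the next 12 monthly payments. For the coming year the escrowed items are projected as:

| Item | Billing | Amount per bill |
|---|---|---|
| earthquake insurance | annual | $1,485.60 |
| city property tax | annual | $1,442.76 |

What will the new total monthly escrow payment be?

$289.06

Earthquake insurance — $1,485.60/yr
City property tax — $1,442.76/yr
Yearly total = $2,928.36
Base monthly escrow = $2,928.36 ÷ 12 = $244.03
Monthly shortage recovery: $540.36 ÷ 12 = $45.03
Adjusted monthly = $244.03 + $45.03 = $289.06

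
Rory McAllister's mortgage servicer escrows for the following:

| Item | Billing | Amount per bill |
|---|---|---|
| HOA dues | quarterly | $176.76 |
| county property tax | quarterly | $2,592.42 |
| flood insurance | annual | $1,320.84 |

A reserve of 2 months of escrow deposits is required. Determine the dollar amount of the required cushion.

HOA dues — $176.76 × 4 = $707.04/yr
County property tax — $2,592.42 × 4 = $10,369.68/yr
Flood insurance — $1,320.84/yr
Total per year = $707.04 + $10,369.68 + $1,320.84 = $12,397.56
Monthly = $12,397.56 ÷ 12 = $1,033.13
Reserve = 2 × $1,033.13 = $2,066.26

$2,066.26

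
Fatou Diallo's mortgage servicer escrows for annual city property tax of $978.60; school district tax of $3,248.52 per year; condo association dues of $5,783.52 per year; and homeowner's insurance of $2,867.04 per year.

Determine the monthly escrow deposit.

$1,073.14

City property tax: $978.60/yr
School district tax: $3,248.52/yr
Condo association dues: $5,783.52/yr
Homeowner's insurance: $2,867.04/yr
Annual escrow total = $978.60 + $3,248.52 + $5,783.52 + $2,867.04 = $12,877.68
Monthly escrow = $12,877.68 / 12 = $1,073.14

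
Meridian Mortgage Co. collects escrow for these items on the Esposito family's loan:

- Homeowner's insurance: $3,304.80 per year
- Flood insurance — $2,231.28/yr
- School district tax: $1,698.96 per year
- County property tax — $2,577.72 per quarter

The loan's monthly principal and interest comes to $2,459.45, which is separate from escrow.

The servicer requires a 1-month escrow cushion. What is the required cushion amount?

$1,462.16

Homeowner's insurance — $3,304.80 annually
Flood insurance — $2,231.28 annually
School district tax — $1,698.96 annually
County property tax — $2,577.72 × 4 = $10,310.88 annually
Total per year = $17,545.92
Per month = $17,545.92 ÷ 12 = $1,462.16
Reserve = 1 × $1,462.16 = $1,462.16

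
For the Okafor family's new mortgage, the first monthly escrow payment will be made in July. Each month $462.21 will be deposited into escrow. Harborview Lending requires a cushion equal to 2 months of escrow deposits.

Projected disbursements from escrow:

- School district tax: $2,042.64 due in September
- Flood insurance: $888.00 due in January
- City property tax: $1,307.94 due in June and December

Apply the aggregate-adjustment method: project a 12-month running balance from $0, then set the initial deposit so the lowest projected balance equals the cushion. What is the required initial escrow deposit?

Cushion = 2 × $462.21 = $924.42
Trial balance (start $0, +$462.21 each month, − disbursements):
  Jul: +$462.21 → $462.21
  Aug: +$462.21 → $924.42
  Sep: +$462.21 − $2,042.64 → -$656.01
  Oct: +$462.21 → -$193.80
  Nov: +$462.21 → $268.41
  Dec: +$462.21 − $1,307.94 → -$577.32
  Jan: +$462.21 − $888.00 → -$1,003.11
  Feb: +$462.21 → -$540.90
  Mar: +$462.21 → -$78.69
  Apr: +$462.21 → $383.52
  May: +$462.21 → $845.73
  Jun: +$462.21 − $1,307.94 → $0.00
Lowest trial balance = -$1,003.11 (Jan)
Initial deposit = cushion − low point = $924.42 − (-$1,003.11) = $1,927.53

$1,927.53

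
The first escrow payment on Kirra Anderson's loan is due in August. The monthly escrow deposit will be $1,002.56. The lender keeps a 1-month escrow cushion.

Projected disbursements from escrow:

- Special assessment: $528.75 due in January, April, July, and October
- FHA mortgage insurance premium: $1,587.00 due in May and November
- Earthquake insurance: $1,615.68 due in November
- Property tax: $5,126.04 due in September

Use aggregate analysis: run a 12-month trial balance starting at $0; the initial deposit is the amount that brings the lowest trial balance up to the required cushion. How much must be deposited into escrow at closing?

$5,849.79

Cushion = 1 × $1,002.56 = $1,002.56
Trial balance (start $0, +$1,002.56 each month, − disbursements):
  Aug: +$1,002.56 → $1,002.56
  Sep: +$1,002.56 − $5,126.04 → -$3,120.92
  Oct: +$1,002.56 − $528.75 → -$2,647.11
  Nov: +$1,002.56 − $3,202.68 → -$4,847.23
  Dec: +$1,002.56 → -$3,844.67
  Jan: +$1,002.56 − $528.75 → -$3,370.86
  Feb: +$1,002.56 → -$2,368.30
  Mar: +$1,002.56 → -$1,365.74
  Apr: +$1,002.56 − $528.75 → -$891.93
  May: +$1,002.56 − $1,587.00 → -$1,476.37
  Jun: +$1,002.56 → -$473.81
  Jul: +$1,002.56 − $528.75 → $0.00
Lowest trial balance = -$4,847.23 (Nov)
Initial deposit = cushion − low point = $1,002.56 − (-$4,847.23) = $5,849.79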